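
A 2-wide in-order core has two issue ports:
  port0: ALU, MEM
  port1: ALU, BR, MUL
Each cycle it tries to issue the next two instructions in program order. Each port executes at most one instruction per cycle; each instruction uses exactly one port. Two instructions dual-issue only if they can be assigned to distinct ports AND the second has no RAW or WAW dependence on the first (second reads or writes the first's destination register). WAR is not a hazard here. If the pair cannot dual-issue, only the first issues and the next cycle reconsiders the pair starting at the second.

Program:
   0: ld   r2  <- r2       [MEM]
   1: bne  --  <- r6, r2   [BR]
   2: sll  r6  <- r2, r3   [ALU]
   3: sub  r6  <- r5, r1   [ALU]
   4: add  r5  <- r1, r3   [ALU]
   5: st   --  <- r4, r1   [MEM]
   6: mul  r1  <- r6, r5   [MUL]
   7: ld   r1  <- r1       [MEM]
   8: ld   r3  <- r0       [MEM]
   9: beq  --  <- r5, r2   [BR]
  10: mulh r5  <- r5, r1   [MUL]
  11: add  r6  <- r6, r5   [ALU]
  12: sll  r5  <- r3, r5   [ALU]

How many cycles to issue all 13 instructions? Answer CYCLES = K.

CYCLES = 8

#0 head=0: ld.MEM i0 RAW r2
#1 head=1: bne.BR/sll.ALU i1+i2 dual
#2 head=3: sub.ALU/add.ALU i3+i4 dual
#3 head=5: st.MEM/mul.MUL i5+i6 dual
#4 head=7: ld.MEM i7 no-port MEM/MEM
#5 head=8: ld.MEM/beq.BR i8+i9 dual
#6 head=10: mulh.MUL i10 RAW r5
#7 head=11: add.ALU/sll.ALU i11+i12 dual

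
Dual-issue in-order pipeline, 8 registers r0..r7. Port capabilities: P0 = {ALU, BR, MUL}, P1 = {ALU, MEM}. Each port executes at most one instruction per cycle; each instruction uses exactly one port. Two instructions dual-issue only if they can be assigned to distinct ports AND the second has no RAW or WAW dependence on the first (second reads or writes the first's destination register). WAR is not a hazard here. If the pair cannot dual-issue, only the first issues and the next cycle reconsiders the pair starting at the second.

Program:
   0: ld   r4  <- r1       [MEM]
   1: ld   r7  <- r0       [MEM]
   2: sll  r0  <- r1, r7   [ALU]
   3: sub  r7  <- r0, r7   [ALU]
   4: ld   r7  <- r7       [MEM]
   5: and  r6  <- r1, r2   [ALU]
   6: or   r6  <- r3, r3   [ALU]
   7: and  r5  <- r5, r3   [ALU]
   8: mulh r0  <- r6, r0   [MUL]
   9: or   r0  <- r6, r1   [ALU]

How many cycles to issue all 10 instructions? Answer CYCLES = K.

t=0 i0:ld ; no-port MEM/MEM
t=1 i1:ld ; RAW r7
t=2 i2:sll ; RAW r0
t=3 i3:sub ; RAW+WAW r7
t=4 i4+i5:ld+and ; dual
t=5 i6+i7:or+and ; dual
t=6 i8:mulh ; WAW r0
t=7 i9:or ; tail

CYCLES = 8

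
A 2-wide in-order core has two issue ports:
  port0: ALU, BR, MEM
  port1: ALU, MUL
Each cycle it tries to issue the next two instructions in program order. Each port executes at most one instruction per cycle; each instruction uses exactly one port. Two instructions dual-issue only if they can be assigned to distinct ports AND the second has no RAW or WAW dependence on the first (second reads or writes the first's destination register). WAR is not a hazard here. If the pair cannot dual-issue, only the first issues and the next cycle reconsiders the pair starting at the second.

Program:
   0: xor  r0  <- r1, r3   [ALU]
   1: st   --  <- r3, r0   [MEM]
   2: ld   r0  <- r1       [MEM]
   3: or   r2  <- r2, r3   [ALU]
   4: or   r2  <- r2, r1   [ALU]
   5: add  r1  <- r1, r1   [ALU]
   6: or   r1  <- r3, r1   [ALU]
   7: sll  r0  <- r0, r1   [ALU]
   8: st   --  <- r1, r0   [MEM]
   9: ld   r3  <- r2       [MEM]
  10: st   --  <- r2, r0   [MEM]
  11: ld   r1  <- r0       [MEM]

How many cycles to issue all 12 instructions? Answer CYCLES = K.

CYCLES = 10

0. xor @i0  | RAW r0
1. st @i1  | no-port MEM/MEM
2. ld or @i2+i3  | dual
3. or add @i4+i5  | dual
4. or @i6  | RAW r1
5. sll @i7  | RAW r0
6. st @i8  | no-port MEM/MEM
7. ld @i9  | no-port MEM/MEM
8. st @i10  | no-port MEM/MEM
9. ld @i11  | tail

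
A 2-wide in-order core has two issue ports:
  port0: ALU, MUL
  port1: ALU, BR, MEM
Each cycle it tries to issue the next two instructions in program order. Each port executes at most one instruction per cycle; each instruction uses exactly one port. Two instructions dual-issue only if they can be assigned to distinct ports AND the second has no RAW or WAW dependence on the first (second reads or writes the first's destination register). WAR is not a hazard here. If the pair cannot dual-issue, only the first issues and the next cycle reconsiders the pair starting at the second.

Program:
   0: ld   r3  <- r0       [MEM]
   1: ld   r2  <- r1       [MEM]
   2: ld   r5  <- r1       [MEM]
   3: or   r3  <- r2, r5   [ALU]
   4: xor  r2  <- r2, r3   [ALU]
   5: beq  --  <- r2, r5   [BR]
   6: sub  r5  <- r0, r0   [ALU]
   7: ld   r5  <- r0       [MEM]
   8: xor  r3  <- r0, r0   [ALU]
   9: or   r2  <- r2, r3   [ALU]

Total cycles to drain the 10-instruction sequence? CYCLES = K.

CYCLES = 8

#0 head=0: ld i0 no-port MEM/MEM
#1 head=1: ld i1 no-port MEM/MEM
#2 head=2: ld i2 RAW r5
#3 head=3: or i3 RAW r3
#4 head=4: xor i4 RAW r2
#5 head=5: beq/sub i5+i6 dual
#6 head=7: ld/xor i7+i8 dual
#7 head=9: or i9 tail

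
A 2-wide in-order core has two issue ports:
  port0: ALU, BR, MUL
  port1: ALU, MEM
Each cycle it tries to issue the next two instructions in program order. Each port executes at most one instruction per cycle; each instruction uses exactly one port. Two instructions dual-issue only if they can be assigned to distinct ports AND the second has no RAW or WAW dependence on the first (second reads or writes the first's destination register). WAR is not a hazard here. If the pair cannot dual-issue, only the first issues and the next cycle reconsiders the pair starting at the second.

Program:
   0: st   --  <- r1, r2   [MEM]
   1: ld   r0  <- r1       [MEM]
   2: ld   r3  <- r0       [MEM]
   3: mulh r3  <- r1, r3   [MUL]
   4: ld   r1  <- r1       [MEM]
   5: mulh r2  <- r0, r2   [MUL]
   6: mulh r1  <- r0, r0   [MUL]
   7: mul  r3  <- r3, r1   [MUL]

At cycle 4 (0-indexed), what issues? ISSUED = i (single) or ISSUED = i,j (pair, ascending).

ISSUED = 5

[0] i0  st  -- no-port MEM/MEM
[1] i1  ld  -- no-port MEM/MEM
[2] i2  ld  -- RAW+WAW r3
[3] i3&i4  mulh/ld  -- 2-wide
[4] i5  mulh  -- no-port MUL/MUL
[5] i6  mulh  -- no-port MUL/MUL
[6] i7  mul  -- tail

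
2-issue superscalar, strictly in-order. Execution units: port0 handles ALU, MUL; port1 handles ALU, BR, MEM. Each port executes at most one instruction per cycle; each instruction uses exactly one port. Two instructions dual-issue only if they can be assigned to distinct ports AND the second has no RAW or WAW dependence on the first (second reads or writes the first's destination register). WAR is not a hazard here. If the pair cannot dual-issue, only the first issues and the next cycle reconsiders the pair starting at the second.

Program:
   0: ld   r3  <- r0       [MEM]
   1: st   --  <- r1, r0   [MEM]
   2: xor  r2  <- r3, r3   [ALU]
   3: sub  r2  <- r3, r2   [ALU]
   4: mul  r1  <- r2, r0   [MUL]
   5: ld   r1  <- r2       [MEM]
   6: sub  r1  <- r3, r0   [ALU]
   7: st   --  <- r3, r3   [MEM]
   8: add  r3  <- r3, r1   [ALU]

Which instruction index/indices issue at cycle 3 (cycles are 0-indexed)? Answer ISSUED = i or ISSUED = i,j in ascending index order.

ISSUED = 4

c0: i0 ld.MEM  no-port MEM/MEM
c1: i1&i2 st.MEM/xor.ALU  dual
c2: i3 sub.ALU  RAW r2
c3: i4 mul.MUL  WAW r1
c4: i5 ld.MEM  WAW r1
c5: i6&i7 sub.ALU/st.MEM  dual
c6: i8 add.ALU  tail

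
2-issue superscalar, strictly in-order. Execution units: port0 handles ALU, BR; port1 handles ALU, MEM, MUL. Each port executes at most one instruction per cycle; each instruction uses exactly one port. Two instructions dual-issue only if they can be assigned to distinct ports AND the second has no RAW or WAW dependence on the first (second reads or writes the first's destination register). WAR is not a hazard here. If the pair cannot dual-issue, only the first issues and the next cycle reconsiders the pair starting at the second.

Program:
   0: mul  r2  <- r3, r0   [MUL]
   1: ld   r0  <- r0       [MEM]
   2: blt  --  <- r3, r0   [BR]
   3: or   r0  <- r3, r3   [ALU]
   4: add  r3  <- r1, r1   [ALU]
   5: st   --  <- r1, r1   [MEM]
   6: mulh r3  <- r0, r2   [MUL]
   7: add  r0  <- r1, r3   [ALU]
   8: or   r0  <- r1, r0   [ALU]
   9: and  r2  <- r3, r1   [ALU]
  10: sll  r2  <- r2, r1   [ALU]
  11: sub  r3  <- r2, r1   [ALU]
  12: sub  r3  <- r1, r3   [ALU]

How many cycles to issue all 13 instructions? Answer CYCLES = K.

#0 head=0: mul.MUL i0 no-port MUL/MEM
#1 head=1: ld.MEM i1 RAW r0
#2 head=2: blt.BR/or.ALU i2/i3 dual
#3 head=4: add.ALU/st.MEM i4/i5 dual
#4 head=6: mulh.MUL i6 RAW r3
#5 head=7: add.ALU i7 RAW+WAW r0
#6 head=8: or.ALU/and.ALU i8/i9 dual
#7 head=10: sll.ALU i10 RAW r2
#8 head=11: sub.ALU i11 RAW+WAW r3
#9 head=12: sub.ALU i12 tail

CYCLES = 10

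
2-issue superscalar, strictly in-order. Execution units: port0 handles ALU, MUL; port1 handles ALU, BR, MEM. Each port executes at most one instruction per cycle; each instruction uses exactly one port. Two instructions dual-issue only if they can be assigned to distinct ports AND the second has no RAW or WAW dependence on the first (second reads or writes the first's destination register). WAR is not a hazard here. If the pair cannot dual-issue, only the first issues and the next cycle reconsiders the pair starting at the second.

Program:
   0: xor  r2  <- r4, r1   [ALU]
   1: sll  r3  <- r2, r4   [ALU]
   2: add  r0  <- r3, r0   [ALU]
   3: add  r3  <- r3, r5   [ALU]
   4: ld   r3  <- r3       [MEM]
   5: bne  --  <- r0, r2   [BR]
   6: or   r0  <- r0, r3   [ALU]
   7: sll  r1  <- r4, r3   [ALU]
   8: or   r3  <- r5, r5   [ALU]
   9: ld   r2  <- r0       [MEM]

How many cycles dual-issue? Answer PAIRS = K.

PAIRS = 3

  cy0 -> i0 (xor) RAW r2
  cy1 -> i1 (sll) RAW r3
  cy2 -> i2,i3 (add add) dual
  cy3 -> i4 (ld) no-port MEM/BR
  cy4 -> i5,i6 (bne or) dual
  cy5 -> i7,i8 (sll or) dual
  cy6 -> i9 (ld) tail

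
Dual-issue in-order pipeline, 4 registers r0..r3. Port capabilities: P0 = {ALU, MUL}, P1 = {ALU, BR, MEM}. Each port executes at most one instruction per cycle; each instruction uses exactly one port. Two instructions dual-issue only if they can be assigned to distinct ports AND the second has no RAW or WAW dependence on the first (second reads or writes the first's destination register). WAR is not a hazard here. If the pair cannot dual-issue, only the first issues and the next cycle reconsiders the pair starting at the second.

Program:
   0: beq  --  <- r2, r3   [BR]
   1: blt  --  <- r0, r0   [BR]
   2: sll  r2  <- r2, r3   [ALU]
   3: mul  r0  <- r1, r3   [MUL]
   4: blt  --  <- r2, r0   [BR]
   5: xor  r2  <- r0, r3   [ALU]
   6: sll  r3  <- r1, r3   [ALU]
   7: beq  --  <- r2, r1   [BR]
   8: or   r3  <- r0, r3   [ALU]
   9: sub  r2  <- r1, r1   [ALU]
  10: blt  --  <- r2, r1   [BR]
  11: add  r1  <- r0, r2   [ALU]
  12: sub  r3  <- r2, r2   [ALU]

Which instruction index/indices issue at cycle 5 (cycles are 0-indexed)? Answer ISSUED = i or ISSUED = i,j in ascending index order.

c0: i0 beq.BR  no-port BR/BR
c1: i1,i2 blt.BR;sll.ALU  dual
c2: i3 mul.MUL  RAW r0
c3: i4,i5 blt.BR;xor.ALU  dual
c4: i6,i7 sll.ALU;beq.BR  dual
c5: i8,i9 or.ALU;sub.ALU  dual
c6: i10,i11 blt.BR;add.ALU  dual
c7: i12 sub.ALU  tail

ISSUED = 8,9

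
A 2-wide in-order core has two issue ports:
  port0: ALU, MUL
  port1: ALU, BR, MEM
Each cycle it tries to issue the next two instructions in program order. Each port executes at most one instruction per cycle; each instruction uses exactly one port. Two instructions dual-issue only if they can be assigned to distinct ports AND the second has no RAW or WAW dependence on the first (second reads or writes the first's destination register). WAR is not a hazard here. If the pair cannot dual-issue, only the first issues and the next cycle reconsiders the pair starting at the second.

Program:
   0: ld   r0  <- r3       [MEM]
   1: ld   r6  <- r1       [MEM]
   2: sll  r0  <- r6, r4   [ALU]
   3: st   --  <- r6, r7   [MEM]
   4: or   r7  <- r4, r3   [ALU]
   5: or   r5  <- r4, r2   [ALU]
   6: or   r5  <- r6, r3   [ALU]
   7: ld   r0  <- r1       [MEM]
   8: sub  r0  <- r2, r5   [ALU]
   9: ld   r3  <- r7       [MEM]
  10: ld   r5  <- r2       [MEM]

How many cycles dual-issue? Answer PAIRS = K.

PAIRS = 4

[0] i0  ld.MEM  -- no-port MEM/MEM
[1] i1  ld.MEM  -- RAW r6
[2] i2,i3  sll.ALU+st.MEM  -- pair
[3] i4,i5  or.ALU+or.ALU  -- pair
[4] i6,i7  or.ALU+ld.MEM  -- pair
[5] i8,i9  sub.ALU+ld.MEM  -- pair
[6] i10  ld.MEM  -- tail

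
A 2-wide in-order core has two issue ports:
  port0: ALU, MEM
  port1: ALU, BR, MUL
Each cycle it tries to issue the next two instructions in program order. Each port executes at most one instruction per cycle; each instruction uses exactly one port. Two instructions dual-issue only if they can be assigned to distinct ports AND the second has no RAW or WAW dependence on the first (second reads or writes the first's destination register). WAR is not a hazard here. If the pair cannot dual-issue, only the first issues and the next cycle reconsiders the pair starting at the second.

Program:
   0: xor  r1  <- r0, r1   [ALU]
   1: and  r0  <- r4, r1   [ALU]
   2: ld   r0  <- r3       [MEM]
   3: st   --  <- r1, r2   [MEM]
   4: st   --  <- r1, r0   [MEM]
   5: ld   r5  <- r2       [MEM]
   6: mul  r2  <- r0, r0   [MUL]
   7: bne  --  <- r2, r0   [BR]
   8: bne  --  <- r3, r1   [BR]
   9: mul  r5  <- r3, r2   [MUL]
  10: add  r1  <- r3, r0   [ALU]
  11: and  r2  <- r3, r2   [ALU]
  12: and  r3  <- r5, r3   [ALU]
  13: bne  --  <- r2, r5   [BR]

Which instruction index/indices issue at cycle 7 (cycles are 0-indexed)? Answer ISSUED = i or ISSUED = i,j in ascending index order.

ISSUED = 8

#0 head=0: xor i0 RAW r1
#1 head=1: and i1 WAW r0
#2 head=2: ld i2 no-port MEM/MEM
#3 head=3: st i3 no-port MEM/MEM
#4 head=4: st i4 no-port MEM/MEM
#5 head=5: ld+mul i5&i6 2-wide
#6 head=7: bne i7 no-port BR/BR
#7 head=8: bne i8 no-port BR/MUL
#8 head=9: mul+add i9&i10 2-wide
#9 head=11: and+and i11&i12 2-wide
#10 head=13: bne i13 tail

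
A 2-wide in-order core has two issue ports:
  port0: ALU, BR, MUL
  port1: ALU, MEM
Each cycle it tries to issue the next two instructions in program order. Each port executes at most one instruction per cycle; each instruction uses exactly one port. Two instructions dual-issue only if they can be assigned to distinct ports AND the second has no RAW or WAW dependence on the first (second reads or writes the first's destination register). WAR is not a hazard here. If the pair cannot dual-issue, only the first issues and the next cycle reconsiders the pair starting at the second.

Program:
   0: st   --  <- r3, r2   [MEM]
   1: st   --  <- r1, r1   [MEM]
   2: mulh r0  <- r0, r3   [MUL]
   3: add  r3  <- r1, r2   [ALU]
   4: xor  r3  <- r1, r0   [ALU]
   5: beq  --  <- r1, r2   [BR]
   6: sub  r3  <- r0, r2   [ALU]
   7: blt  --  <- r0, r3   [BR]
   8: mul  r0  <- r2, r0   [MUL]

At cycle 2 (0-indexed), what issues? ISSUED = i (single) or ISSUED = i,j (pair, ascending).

  cy0 -> i0 (st.MEM) no-port MEM/MEM
  cy1 -> i1&i2 (st.MEM/mulh.MUL) dual
  cy2 -> i3 (add.ALU) WAW r3
  cy3 -> i4&i5 (xor.ALU/beq.BR) dual
  cy4 -> i6 (sub.ALU) RAW r3
  cy5 -> i7 (blt.BR) no-port BR/MUL
  cy6 -> i8 (mul.MUL) tail

ISSUED = 3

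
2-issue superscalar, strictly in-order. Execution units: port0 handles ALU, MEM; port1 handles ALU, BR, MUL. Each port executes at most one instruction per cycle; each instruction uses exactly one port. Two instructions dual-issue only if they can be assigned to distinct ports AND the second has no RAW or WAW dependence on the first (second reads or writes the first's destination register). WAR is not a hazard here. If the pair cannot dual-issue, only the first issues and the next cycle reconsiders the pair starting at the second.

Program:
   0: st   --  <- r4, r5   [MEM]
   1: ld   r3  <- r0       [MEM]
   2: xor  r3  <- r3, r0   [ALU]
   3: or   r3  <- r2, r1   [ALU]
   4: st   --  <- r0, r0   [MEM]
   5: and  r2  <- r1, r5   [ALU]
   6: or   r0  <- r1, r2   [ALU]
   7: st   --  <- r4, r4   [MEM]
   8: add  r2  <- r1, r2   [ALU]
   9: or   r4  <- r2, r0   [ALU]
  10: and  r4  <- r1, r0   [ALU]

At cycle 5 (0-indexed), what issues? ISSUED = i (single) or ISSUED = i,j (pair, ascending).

ISSUED = 6,7

0. st @i0  | no-port MEM/MEM
1. ld @i1  | RAW+WAW r3
2. xor @i2  | WAW r3
3. or/st @i3/i4  | dual
4. and @i5  | RAW r2
5. or/st @i6/i7  | dual
6. add @i8  | RAW r2
7. or @i9  | WAW r4
8. and @i10  | tail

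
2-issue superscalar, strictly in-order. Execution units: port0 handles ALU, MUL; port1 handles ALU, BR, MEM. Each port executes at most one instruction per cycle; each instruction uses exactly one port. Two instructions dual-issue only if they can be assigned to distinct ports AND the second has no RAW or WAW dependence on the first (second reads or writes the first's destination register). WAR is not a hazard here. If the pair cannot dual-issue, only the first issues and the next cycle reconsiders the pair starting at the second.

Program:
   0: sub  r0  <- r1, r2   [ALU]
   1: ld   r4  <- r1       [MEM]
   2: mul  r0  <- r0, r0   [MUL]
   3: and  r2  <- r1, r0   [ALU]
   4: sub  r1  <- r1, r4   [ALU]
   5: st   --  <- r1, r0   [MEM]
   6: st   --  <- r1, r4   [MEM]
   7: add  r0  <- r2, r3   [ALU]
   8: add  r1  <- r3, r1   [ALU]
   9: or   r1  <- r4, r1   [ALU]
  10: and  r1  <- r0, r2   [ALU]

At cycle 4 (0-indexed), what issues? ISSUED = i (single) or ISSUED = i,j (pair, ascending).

ISSUED = 6,7

0. sub.ALU/ld.MEM @i0&i1  | dual
1. mul.MUL @i2  | RAW r0
2. and.ALU/sub.ALU @i3&i4  | dual
3. st.MEM @i5  | no-port MEM/MEM
4. st.MEM/add.ALU @i6&i7  | dual
5. add.ALU @i8  | RAW+WAW r1
6. or.ALU @i9  | WAW r1
7. and.ALU @i10  | tail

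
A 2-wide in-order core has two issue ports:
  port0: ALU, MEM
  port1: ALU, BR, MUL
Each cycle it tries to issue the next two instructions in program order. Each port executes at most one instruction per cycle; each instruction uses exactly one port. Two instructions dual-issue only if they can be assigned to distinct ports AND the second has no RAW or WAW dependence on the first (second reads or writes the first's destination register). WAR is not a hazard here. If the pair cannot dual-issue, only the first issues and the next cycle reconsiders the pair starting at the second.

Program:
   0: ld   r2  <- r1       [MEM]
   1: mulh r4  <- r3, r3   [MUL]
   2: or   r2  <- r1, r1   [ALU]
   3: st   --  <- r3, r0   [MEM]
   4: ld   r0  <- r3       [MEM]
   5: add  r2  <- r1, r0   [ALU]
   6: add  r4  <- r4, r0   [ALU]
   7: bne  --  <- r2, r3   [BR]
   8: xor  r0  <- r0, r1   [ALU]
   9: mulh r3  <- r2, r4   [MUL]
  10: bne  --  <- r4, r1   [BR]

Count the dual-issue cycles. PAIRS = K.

[0] i0+i1  ld.MEM;mulh.MUL  -- 2-wide
[1] i2+i3  or.ALU;st.MEM  -- 2-wide
[2] i4  ld.MEM  -- RAW r0
[3] i5+i6  add.ALU;add.ALU  -- 2-wide
[4] i7+i8  bne.BR;xor.ALU  -- 2-wide
[5] i9  mulh.MUL  -- no-port MUL/BR
[6] i10  bne.BR  -- tail

PAIRS = 4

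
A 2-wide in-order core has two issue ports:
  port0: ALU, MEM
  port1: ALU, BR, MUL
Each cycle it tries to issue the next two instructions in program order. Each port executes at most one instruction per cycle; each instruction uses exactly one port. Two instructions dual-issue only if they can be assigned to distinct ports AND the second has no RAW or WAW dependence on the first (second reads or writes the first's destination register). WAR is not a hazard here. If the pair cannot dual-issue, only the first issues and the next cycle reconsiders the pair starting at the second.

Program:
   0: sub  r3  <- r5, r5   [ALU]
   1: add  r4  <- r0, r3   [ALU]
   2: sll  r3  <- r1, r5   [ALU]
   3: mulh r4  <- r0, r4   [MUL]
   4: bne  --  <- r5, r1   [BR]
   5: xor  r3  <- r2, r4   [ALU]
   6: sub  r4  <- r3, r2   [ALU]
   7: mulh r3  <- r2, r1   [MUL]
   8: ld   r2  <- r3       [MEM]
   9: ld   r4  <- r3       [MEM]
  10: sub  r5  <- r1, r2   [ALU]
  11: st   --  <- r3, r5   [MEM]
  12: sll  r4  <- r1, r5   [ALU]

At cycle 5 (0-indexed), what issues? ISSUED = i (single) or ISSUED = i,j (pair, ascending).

0. sub @i0  | RAW r3
1. add+sll @i1/i2  | 2-wide
2. mulh @i3  | no-port MUL/BR
3. bne+xor @i4/i5  | 2-wide
4. sub+mulh @i6/i7  | 2-wide
5. ld @i8  | no-port MEM/MEM
6. ld+sub @i9/i10  | 2-wide
7. st+sll @i11/i12  | 2-wide

ISSUED = 8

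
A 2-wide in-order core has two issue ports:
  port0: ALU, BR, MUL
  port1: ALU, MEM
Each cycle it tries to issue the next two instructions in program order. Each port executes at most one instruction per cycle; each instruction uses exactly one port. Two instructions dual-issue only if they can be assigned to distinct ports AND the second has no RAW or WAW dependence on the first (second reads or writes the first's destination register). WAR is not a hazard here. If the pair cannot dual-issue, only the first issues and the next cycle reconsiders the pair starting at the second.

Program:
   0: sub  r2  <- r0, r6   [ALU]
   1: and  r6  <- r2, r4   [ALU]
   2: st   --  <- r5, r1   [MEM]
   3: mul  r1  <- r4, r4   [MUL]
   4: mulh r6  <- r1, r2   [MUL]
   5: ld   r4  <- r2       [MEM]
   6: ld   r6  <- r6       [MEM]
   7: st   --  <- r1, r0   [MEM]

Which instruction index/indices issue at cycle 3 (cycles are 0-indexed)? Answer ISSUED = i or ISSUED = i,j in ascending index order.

c0: i0 sub.ALU  RAW r2
c1: i1/i2 and.ALU;st.MEM  2-wide
c2: i3 mul.MUL  no-port MUL/MUL
c3: i4/i5 mulh.MUL;ld.MEM  2-wide
c4: i6 ld.MEM  no-port MEM/MEM
c5: i7 st.MEM  tail

ISSUED = 4,5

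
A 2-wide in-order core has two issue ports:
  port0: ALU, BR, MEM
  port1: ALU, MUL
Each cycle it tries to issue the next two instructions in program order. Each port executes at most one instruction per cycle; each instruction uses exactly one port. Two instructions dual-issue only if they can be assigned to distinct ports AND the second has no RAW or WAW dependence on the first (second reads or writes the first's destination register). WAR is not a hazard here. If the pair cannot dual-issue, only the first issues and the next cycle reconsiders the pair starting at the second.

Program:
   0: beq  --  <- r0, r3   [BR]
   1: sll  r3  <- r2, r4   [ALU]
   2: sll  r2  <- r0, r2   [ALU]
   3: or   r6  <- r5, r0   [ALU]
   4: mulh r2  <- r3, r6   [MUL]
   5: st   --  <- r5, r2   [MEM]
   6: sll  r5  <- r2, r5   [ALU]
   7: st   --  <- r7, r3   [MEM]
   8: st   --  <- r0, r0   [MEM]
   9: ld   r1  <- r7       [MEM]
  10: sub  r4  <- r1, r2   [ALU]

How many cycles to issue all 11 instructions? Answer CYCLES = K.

t=0 i0,i1:beq.BR sll.ALU ; dual
t=1 i2,i3:sll.ALU or.ALU ; dual
t=2 i4:mulh.MUL ; RAW r2
t=3 i5,i6:st.MEM sll.ALU ; dual
t=4 i7:st.MEM ; no-port MEM/MEM
t=5 i8:st.MEM ; no-port MEM/MEM
t=6 i9:ld.MEM ; RAW r1
t=7 i10:sub.ALU ; tail

CYCLES = 8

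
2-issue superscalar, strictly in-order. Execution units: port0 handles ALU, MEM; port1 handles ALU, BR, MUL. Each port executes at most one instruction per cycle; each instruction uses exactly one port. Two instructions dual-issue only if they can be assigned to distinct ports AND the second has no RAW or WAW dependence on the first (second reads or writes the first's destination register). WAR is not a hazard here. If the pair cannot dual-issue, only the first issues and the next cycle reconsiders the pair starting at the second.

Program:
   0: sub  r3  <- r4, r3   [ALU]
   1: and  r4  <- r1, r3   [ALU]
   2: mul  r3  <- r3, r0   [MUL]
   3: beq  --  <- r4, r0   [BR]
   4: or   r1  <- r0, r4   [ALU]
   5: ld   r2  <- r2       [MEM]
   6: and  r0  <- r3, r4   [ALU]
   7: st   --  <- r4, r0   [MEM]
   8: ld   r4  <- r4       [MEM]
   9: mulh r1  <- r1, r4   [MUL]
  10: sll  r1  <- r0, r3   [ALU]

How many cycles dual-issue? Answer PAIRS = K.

PAIRS = 3

0. sub.ALU @i0  | RAW r3
1. and.ALU+mul.MUL @i1,i2  | pair
2. beq.BR+or.ALU @i3,i4  | pair
3. ld.MEM+and.ALU @i5,i6  | pair
4. st.MEM @i7  | no-port MEM/MEM
5. ld.MEM @i8  | RAW r4
6. mulh.MUL @i9  | WAW r1
7. sll.ALU @i10  | tail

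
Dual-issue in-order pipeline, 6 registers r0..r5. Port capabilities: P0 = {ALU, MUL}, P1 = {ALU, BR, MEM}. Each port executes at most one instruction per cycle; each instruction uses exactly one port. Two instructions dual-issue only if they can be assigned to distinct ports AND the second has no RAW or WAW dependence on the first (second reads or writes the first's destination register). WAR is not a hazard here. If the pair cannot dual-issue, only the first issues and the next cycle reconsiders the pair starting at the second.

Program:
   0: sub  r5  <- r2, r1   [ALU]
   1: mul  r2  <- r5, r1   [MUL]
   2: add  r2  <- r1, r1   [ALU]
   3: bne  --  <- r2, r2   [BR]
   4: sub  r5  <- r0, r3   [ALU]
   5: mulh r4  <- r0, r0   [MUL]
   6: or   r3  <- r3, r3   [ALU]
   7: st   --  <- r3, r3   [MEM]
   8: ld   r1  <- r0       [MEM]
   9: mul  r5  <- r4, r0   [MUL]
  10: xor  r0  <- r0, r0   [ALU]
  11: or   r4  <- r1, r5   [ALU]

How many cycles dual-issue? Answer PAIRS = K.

PAIRS = 4

0. sub.ALU @i0  | RAW r5
1. mul.MUL @i1  | WAW r2
2. add.ALU @i2  | RAW r2
3. bne.BR/sub.ALU @i3,i4  | 2-wide
4. mulh.MUL/or.ALU @i5,i6  | 2-wide
5. st.MEM @i7  | no-port MEM/MEM
6. ld.MEM/mul.MUL @i8,i9  | 2-wide
7. xor.ALU/or.ALU @i10,i11  | 2-wide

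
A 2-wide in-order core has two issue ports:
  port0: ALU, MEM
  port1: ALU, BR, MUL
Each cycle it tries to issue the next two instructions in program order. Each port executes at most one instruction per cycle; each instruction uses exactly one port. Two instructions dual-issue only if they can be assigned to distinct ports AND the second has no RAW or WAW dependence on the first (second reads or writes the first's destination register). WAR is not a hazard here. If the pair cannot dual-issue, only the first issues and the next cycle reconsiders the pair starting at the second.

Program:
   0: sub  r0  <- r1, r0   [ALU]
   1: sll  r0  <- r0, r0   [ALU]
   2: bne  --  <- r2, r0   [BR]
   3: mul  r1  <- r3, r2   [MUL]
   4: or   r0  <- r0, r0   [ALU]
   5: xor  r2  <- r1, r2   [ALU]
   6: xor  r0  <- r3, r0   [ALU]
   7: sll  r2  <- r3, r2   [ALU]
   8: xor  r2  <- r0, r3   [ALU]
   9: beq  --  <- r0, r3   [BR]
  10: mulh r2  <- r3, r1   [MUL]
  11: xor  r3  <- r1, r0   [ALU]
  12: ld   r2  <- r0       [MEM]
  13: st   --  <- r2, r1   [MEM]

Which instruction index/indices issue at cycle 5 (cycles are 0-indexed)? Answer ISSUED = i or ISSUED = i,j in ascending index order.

0. sub @i0  | RAW+WAW r0
1. sll @i1  | RAW r0
2. bne @i2  | no-port BR/MUL
3. mul+or @i3,i4  | pair
4. xor+xor @i5,i6  | pair
5. sll @i7  | WAW r2
6. xor+beq @i8,i9  | pair
7. mulh+xor @i10,i11  | pair
8. ld @i12  | no-port MEM/MEM
9. st @i13  | tail

ISSUED = 7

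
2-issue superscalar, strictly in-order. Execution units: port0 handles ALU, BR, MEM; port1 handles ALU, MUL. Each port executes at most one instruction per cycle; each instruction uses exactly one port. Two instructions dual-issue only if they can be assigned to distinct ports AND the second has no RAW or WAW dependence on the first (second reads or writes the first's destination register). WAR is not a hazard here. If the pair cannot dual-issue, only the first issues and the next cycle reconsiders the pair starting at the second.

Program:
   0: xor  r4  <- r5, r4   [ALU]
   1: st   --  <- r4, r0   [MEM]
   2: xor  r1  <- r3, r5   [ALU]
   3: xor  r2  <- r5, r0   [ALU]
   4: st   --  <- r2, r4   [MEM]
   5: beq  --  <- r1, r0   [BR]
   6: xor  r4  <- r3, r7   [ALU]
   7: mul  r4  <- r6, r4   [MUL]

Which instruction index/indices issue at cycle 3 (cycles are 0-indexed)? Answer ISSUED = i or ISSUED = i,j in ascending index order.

#0 head=0: xor.ALU i0 RAW r4
#1 head=1: st.MEM/xor.ALU i1&i2 dual
#2 head=3: xor.ALU i3 RAW r2
#3 head=4: st.MEM i4 no-port MEM/BR
#4 head=5: beq.BR/xor.ALU i5&i6 dual
#5 head=7: mul.MUL i7 tail

ISSUED = 4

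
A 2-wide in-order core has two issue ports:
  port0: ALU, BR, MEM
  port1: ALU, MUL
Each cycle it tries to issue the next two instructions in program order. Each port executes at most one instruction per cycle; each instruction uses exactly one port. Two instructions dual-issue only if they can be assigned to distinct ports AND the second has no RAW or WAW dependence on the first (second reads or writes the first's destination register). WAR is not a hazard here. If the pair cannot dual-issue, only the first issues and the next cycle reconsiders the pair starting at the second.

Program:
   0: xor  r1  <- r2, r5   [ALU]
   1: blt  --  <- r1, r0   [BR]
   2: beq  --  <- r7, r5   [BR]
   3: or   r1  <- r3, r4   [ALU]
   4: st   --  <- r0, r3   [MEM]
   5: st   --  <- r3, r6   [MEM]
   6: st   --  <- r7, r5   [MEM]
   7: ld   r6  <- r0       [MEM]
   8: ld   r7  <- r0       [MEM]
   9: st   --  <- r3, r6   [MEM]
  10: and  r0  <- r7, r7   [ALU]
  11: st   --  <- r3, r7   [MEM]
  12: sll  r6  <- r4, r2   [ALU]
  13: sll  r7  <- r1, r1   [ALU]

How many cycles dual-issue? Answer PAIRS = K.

PAIRS = 3

  cy0 -> i0 (xor.ALU) RAW r1
  cy1 -> i1 (blt.BR) no-port BR/BR
  cy2 -> i2+i3 (beq.BR/or.ALU) pair
  cy3 -> i4 (st.MEM) no-port MEM/MEM
  cy4 -> i5 (st.MEM) no-port MEM/MEM
  cy5 -> i6 (st.MEM) no-port MEM/MEM
  cy6 -> i7 (ld.MEM) no-port MEM/MEM
  cy7 -> i8 (ld.MEM) no-port MEM/MEM
  cy8 -> i9+i10 (st.MEM/and.ALU) pair
  cy9 -> i11+i12 (st.MEM/sll.ALU) pair
  cy10 -> i13 (sll.ALU) tail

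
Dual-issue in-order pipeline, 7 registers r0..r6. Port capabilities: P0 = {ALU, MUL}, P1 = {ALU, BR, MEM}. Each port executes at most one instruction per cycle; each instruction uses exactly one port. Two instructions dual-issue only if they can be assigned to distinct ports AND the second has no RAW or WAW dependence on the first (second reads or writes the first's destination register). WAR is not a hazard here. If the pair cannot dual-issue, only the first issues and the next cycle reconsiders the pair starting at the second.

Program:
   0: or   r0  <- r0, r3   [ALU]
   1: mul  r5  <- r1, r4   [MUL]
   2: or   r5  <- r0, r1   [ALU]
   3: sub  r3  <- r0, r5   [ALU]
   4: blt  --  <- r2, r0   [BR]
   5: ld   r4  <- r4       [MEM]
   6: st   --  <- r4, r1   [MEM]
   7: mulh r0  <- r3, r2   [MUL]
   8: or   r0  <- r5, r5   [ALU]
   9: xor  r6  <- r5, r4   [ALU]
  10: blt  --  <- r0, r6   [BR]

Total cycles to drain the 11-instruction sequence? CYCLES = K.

t=0 i0&i1:or.ALU/mul.MUL ; 2-wide
t=1 i2:or.ALU ; RAW r5
t=2 i3&i4:sub.ALU/blt.BR ; 2-wide
t=3 i5:ld.MEM ; no-port MEM/MEM
t=4 i6&i7:st.MEM/mulh.MUL ; 2-wide
t=5 i8&i9:or.ALU/xor.ALU ; 2-wide
t=6 i10:blt.BR ; tail

CYCLES = 7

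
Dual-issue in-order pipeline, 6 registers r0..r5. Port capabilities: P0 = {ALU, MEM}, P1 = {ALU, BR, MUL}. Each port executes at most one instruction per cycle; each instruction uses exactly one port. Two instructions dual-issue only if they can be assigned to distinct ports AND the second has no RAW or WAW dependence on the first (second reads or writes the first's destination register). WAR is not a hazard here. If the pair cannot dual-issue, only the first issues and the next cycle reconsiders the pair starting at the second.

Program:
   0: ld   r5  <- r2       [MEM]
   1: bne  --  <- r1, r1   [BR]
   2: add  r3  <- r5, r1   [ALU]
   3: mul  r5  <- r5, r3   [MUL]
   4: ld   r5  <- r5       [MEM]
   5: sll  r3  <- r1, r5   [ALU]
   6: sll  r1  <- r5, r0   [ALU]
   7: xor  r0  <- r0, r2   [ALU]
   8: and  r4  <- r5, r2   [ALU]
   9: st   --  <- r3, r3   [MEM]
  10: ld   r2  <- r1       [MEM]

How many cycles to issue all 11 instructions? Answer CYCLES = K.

CYCLES = 8

  cy0 -> i0&i1 (ld/bne) dual
  cy1 -> i2 (add) RAW r3
  cy2 -> i3 (mul) RAW+WAW r5
  cy3 -> i4 (ld) RAW r5
  cy4 -> i5&i6 (sll/sll) dual
  cy5 -> i7&i8 (xor/and) dual
  cy6 -> i9 (st) no-port MEM/MEM
  cy7 -> i10 (ld) tail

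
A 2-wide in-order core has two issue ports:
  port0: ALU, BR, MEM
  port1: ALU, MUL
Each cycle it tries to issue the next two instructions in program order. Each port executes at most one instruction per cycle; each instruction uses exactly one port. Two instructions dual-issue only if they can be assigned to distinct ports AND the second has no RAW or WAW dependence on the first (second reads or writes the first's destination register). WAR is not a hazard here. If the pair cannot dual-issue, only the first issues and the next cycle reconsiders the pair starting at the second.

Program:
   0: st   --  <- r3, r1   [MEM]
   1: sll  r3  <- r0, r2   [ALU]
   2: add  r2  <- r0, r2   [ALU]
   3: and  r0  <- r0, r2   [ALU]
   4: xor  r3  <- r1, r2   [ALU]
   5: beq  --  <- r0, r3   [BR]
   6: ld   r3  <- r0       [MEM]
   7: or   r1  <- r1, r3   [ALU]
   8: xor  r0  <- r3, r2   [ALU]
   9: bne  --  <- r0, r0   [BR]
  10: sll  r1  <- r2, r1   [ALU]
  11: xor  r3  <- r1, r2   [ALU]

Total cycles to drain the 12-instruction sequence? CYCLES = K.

CYCLES = 8

c0: i0,i1 st.MEM+sll.ALU  pair
c1: i2 add.ALU  RAW r2
c2: i3,i4 and.ALU+xor.ALU  pair
c3: i5 beq.BR  no-port BR/MEM
c4: i6 ld.MEM  RAW r3
c5: i7,i8 or.ALU+xor.ALU  pair
c6: i9,i10 bne.BR+sll.ALU  pair
c7: i11 xor.ALU  tail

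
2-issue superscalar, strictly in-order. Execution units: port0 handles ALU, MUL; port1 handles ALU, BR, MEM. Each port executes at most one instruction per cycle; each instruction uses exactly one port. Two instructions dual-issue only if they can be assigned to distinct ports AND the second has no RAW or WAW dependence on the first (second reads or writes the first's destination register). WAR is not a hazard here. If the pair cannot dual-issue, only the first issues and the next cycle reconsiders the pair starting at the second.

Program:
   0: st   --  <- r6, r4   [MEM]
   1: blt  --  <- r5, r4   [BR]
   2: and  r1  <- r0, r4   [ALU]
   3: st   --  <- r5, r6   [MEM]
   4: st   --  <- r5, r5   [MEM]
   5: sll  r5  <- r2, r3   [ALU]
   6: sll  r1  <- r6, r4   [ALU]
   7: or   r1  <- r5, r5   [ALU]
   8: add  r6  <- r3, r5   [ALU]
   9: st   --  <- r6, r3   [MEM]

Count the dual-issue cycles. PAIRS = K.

c0: i0 st.MEM  no-port MEM/BR
c1: i1+i2 blt.BR;and.ALU  2-wide
c2: i3 st.MEM  no-port MEM/MEM
c3: i4+i5 st.MEM;sll.ALU  2-wide
c4: i6 sll.ALU  WAW r1
c5: i7+i8 or.ALU;add.ALU  2-wide
c6: i9 st.MEM  tail

PAIRS = 3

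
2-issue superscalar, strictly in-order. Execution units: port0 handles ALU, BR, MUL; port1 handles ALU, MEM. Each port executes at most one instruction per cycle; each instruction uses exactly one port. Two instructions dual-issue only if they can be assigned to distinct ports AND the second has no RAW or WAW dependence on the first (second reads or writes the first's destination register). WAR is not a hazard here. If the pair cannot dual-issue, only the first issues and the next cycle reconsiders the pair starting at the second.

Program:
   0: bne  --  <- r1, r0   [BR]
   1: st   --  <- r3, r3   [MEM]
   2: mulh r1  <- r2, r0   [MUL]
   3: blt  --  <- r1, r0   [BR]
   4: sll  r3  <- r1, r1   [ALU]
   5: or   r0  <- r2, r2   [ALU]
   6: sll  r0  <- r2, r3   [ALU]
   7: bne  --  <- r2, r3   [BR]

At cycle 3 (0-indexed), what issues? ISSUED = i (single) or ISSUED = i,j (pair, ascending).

[0] i0,i1  bne.BR+st.MEM  -- pair
[1] i2  mulh.MUL  -- no-port MUL/BR
[2] i3,i4  blt.BR+sll.ALU  -- pair
[3] i5  or.ALU  -- WAW r0
[4] i6,i7  sll.ALU+bne.BR  -- pair

ISSUED = 5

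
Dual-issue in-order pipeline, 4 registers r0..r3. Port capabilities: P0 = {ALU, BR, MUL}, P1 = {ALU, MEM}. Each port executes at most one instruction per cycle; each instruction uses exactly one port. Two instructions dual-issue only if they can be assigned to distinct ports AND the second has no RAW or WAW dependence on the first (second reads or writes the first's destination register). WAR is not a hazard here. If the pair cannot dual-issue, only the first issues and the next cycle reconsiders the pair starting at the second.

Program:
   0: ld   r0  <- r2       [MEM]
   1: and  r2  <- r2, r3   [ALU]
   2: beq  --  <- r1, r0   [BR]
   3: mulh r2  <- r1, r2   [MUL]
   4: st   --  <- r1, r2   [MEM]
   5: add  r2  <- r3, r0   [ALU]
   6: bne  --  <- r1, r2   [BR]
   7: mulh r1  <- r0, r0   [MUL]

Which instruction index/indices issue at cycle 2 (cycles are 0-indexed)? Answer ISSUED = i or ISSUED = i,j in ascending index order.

ISSUED = 3

t=0 i0+i1:ld/and ; pair
t=1 i2:beq ; no-port BR/MUL
t=2 i3:mulh ; RAW r2
t=3 i4+i5:st/add ; pair
t=4 i6:bne ; no-port BR/MUL
t=5 i7:mulh ; tail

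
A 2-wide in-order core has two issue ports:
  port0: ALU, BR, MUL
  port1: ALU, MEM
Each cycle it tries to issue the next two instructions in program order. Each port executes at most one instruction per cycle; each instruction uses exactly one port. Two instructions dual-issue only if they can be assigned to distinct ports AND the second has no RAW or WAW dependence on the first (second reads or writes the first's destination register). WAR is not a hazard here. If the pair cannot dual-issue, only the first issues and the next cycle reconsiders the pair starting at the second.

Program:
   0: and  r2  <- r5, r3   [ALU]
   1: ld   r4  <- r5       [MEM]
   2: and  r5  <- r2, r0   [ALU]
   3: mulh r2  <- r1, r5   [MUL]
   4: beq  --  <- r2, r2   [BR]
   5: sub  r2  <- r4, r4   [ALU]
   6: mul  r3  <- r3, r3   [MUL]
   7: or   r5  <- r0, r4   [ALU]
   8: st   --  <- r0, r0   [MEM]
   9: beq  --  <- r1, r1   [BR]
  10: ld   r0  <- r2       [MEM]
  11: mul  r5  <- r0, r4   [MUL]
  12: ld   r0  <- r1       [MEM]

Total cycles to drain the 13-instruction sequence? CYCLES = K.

[0] i0+i1  and.ALU+ld.MEM  -- dual
[1] i2  and.ALU  -- RAW r5
[2] i3  mulh.MUL  -- no-port MUL/BR
[3] i4+i5  beq.BR+sub.ALU  -- dual
[4] i6+i7  mul.MUL+or.ALU  -- dual
[5] i8+i9  st.MEM+beq.BR  -- dual
[6] i10  ld.MEM  -- RAW r0
[7] i11+i12  mul.MUL+ld.MEM  -- dual

CYCLES = 8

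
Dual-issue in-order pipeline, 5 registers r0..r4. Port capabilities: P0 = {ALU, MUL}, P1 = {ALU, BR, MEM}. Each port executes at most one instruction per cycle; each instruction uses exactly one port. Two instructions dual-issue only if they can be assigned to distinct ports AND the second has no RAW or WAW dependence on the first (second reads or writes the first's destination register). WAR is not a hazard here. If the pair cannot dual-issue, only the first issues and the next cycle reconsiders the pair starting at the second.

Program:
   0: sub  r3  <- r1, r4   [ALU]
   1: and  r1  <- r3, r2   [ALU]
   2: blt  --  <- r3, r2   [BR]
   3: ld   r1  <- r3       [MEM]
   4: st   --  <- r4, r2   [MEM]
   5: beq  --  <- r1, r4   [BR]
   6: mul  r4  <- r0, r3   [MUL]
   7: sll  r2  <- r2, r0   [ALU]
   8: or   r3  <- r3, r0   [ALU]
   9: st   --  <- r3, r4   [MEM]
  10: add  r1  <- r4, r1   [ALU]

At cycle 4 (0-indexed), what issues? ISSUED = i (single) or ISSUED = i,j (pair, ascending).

ISSUED = 5,6

#0 head=0: sub i0 RAW r3
#1 head=1: and;blt i1/i2 2-wide
#2 head=3: ld i3 no-port MEM/MEM
#3 head=4: st i4 no-port MEM/BR
#4 head=5: beq;mul i5/i6 2-wide
#5 head=7: sll;or i7/i8 2-wide
#6 head=9: st;add i9/i10 2-wide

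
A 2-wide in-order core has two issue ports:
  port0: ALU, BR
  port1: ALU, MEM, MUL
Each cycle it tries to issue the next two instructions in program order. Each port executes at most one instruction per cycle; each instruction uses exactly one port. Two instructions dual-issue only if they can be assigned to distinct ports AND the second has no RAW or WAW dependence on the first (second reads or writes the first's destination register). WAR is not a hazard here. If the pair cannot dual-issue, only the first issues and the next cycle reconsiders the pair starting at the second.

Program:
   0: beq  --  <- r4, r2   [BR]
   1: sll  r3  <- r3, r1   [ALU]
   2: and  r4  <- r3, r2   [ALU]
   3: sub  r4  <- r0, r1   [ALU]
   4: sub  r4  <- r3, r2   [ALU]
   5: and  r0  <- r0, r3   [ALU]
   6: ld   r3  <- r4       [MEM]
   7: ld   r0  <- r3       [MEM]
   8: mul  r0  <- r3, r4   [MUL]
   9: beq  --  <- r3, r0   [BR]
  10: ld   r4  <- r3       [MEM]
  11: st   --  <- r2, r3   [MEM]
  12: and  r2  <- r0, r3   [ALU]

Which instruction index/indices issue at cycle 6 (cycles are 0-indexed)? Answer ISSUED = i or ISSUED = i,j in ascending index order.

ISSUED = 8

t=0 i0/i1:beq/sll ; dual
t=1 i2:and ; WAW r4
t=2 i3:sub ; WAW r4
t=3 i4/i5:sub/and ; dual
t=4 i6:ld ; no-port MEM/MEM
t=5 i7:ld ; no-port MEM/MUL
t=6 i8:mul ; RAW r0
t=7 i9/i10:beq/ld ; dual
t=8 i11/i12:st/and ; dual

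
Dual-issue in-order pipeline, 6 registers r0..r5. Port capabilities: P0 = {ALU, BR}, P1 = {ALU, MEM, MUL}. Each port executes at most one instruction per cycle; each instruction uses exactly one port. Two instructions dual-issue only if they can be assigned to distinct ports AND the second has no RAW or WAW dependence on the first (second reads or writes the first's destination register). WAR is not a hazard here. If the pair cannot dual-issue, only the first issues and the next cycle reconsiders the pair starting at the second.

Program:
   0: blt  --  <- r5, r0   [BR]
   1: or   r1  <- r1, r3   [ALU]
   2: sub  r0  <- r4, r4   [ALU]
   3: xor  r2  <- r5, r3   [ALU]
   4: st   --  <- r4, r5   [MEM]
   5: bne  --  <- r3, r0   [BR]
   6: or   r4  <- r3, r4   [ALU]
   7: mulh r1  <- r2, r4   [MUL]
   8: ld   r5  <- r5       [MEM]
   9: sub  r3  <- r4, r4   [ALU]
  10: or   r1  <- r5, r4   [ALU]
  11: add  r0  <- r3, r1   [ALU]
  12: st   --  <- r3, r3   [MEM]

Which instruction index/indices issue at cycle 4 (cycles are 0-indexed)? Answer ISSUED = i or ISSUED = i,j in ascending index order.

[0] i0+i1  blt.BR+or.ALU  -- dual
[1] i2+i3  sub.ALU+xor.ALU  -- dual
[2] i4+i5  st.MEM+bne.BR  -- dual
[3] i6  or.ALU  -- RAW r4
[4] i7  mulh.MUL  -- no-port MUL/MEM
[5] i8+i9  ld.MEM+sub.ALU  -- dual
[6] i10  or.ALU  -- RAW r1
[7] i11+i12  add.ALU+st.MEM  -- dual

ISSUED = 7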